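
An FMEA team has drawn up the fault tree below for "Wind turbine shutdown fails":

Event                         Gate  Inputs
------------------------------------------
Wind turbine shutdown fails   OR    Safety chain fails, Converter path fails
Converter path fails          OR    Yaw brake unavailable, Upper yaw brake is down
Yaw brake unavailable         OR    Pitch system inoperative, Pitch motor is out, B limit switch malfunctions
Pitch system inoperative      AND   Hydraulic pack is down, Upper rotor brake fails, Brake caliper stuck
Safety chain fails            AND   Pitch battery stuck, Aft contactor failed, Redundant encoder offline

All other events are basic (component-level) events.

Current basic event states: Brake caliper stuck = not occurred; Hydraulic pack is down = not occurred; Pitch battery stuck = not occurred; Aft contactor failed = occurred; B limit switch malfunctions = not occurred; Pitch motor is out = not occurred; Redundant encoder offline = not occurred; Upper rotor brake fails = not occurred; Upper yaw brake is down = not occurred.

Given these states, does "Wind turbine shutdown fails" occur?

Safety chain fails [AND]: Pitch battery stuck=not, Aft contactor failed=occurs, Redundant encoder offline=not → not all inputs occur → does not occur.
Pitch system inoperative [AND]: Hydraulic pack is down=not, Upper rotor brake fails=not, Brake caliper stuck=not → not all inputs occur → does not occur.
Yaw brake unavailable [OR]: Pitch system inoperative=not, Pitch motor is out=not, B limit switch malfunctions=not → no input occurs → does not occur.
Converter path fails [OR]: Yaw brake unavailable=not, Upper yaw brake is down=not → no input occurs → does not occur.
Wind turbine shutdown fails [OR]: Safety chain fails=not, Converter path fails=not → no input occurs → does not occur.

No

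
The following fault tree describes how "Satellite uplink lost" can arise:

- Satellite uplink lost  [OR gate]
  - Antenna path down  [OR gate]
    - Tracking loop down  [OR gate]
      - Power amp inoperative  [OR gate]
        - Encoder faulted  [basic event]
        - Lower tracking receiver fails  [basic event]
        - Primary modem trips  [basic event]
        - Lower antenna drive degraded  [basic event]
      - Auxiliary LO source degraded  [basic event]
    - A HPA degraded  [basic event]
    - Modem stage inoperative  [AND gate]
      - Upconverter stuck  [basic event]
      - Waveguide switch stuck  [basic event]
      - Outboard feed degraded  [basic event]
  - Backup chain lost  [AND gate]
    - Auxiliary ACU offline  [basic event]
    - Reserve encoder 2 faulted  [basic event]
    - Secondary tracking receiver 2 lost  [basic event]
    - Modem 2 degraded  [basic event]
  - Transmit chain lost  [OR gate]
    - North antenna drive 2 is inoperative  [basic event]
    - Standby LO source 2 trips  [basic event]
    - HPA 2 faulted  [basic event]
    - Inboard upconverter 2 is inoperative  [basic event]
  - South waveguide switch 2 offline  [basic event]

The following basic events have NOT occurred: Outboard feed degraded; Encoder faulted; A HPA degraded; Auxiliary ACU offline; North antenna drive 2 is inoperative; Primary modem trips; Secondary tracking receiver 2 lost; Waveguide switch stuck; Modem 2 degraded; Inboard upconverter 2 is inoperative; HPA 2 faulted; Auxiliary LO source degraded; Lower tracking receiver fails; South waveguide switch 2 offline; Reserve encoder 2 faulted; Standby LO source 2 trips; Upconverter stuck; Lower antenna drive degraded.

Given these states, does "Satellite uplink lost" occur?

No

Power amp inoperative [OR]: Encoder faulted=not, Lower tracking receiver fails=not, Primary modem trips=not, Lower antenna drive degraded=not → no input occurs → does not occur.
Tracking loop down [OR]: Power amp inoperative=not, Auxiliary LO source degraded=not → no input occurs → does not occur.
Modem stage inoperative [AND]: Upconverter stuck=not, Waveguide switch stuck=not, Outboard feed degraded=not → not all inputs occur → does not occur.
Antenna path down [OR]: Tracking loop down=not, A HPA degraded=not, Modem stage inoperative=not → no input occurs → does not occur.
Backup chain lost [AND]: Auxiliary ACU offline=not, Reserve encoder 2 faulted=not, Secondary tracking receiver 2 lost=not, Modem 2 degraded=not → not all inputs occur → does not occur.
Transmit chain lost [OR]: North antenna drive 2 is inoperative=not, Standby LO source 2 trips=not, HPA 2 faulted=not, Inboard upconverter 2 is inoperative=not → no input occurs → does not occur.
Satellite uplink lost [OR]: Antenna path down=not, Backup chain lost=not, Transmit chain lost=not, South waveguide switch 2 offline=not → no input occurs → does not occur.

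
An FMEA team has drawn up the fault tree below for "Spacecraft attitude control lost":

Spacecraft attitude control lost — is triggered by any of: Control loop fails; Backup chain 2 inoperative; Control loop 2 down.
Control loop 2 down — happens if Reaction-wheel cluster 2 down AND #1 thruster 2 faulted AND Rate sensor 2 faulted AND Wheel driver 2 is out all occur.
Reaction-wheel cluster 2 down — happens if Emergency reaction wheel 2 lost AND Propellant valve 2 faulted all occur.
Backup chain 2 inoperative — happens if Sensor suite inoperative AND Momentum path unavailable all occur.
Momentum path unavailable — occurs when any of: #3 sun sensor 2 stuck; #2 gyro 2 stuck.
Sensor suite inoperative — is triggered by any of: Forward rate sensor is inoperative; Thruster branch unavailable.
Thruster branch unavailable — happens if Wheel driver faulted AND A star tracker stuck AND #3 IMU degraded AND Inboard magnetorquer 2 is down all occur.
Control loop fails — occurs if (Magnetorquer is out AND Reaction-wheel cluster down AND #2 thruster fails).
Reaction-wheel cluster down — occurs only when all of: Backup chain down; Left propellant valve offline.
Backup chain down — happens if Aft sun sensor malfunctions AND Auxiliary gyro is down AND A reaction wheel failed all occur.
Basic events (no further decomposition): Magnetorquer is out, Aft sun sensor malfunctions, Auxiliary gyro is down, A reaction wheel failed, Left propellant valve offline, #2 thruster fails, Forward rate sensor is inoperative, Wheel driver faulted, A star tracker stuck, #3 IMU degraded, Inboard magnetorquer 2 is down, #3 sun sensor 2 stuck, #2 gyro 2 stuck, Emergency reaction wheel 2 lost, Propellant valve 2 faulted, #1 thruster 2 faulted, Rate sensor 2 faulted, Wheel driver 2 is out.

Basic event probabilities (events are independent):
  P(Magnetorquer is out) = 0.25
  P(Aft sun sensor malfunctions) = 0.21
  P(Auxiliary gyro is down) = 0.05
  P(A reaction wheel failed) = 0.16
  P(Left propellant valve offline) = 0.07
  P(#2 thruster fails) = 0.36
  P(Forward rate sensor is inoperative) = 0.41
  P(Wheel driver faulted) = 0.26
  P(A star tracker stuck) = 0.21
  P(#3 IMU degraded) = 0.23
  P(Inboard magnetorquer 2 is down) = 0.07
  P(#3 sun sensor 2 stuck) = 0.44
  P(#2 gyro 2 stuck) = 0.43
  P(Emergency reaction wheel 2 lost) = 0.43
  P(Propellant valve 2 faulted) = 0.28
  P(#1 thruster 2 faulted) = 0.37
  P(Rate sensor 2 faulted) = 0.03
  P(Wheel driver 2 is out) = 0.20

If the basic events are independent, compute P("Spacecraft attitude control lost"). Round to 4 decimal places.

P(Backup chain down) [AND] = 0.21 × 0.05 × 0.16 = 0.001680
P(Reaction-wheel cluster down) [AND] = 0.001680 × 0.07 = 0.000118
P(Control loop fails) [AND] = 0.25 × 0.000118 × 0.36 = 0.000011
P(Thruster branch unavailable) [AND] = 0.26 × 0.21 × 0.23 × 0.07 = 0.000879
P(Sensor suite inoperative) [OR] = 1 − (1−0.41) × (1−0.000879) = 0.410519
P(Momentum path unavailable) [OR] = 1 − (1−0.44) × (1−0.43) = 0.680800
P(Backup chain 2 inoperative) [AND] = 0.410519 × 0.680800 = 0.279481
P(Reaction-wheel cluster 2 down) [AND] = 0.43 × 0.28 = 0.120400
P(Control loop 2 down) [AND] = 0.120400 × 0.37 × 0.03 × 0.20 = 0.000267
P(Spacecraft attitude control lost) [OR] = 1 − (1−0.000011) × (1−0.279481) × (1−0.000267) = 0.279681
Rounded to 4 decimal places: P(Spacecraft attitude control lost) ≈ 0.2797.

0.2797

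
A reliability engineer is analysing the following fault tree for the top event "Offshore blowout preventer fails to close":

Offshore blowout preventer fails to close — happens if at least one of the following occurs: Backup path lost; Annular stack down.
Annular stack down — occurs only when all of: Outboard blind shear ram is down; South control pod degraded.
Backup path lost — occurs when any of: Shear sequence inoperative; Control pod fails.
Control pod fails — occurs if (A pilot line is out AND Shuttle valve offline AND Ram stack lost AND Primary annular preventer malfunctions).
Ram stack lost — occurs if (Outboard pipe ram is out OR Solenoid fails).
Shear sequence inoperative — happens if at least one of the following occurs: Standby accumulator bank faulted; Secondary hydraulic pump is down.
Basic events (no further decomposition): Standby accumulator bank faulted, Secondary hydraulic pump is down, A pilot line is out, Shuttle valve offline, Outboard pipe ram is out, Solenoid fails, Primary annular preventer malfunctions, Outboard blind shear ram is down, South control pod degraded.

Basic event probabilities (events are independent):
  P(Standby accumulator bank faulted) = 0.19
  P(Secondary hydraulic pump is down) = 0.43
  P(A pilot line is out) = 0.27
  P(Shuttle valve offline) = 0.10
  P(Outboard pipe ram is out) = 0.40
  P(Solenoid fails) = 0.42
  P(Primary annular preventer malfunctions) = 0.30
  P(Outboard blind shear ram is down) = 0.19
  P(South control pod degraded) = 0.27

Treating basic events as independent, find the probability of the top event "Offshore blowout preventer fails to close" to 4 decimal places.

P(Shear sequence inoperative) [OR] = 1 − (1−0.19) × (1−0.43) = 0.538300
P(Ram stack lost) [OR] = 1 − (1−0.40) × (1−0.42) = 0.652000
P(Control pod fails) [AND] = 0.27 × 0.10 × 0.652000 × 0.30 = 0.005281
P(Backup path lost) [OR] = 1 − (1−0.538300) × (1−0.005281) = 0.540738
P(Annular stack down) [AND] = 0.19 × 0.27 = 0.051300
P(Offshore blowout preventer fails to close) [OR] = 1 − (1−0.540738) × (1−0.051300) = 0.564298
Rounded to 4 decimal places: P(Offshore blowout preventer fails to close) ≈ 0.5643.

0.5643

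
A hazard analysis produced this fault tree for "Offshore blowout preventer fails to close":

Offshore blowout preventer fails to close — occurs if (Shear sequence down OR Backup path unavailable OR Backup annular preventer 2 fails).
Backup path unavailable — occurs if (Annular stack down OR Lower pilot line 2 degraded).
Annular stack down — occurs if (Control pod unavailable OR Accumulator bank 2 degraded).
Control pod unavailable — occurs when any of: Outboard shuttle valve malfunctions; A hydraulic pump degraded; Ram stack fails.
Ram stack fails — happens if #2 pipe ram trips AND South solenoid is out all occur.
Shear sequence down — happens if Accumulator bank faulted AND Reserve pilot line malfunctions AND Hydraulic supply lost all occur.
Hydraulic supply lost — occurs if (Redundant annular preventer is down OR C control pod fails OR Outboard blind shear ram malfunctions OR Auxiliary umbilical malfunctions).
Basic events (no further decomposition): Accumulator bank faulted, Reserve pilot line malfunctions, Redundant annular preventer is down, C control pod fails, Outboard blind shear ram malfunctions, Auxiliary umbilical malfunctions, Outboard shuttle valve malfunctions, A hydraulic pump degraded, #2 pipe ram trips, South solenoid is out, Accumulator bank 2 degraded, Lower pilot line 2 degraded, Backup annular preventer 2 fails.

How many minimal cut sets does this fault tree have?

10

Hydraulic supply lost [OR]: union of children's cut sets → 4 cut set(s).
Shear sequence down [AND]: one cut set from each child combined → 1 × 1 × 4 = 4 cut set(s).
Ram stack fails [AND]: one cut set from each child combined → 1 × 1 = 1 cut set(s).
Control pod unavailable [OR]: union of children's cut sets → 3 cut set(s).
Annular stack down [OR]: union of children's cut sets → 4 cut set(s).
Backup path unavailable [OR]: union of children's cut sets → 5 cut set(s).
Offshore blowout preventer fails to close [OR]: union of children's cut sets → 10 cut set(s).
Minimal cut sets: {Accumulator bank faulted, Redundant annular preventer is down, Reserve pilot line malfunctions}; {Accumulator bank faulted, C control pod fails, Reserve pilot line malfunctions}; {Accumulator bank faulted, Outboard blind shear ram malfunctions, Reserve pilot line malfunctions}; {Accumulator bank faulted, Auxiliary umbilical malfunctions, Reserve pilot line malfunctions}; {Outboard shuttle valve malfunctions}; {A hydraulic pump degraded}; {#2 pipe ram trips, South solenoid is out}; {Accumulator bank 2 degraded}; {Lower pilot line 2 degraded}; {Backup annular preventer 2 fails}.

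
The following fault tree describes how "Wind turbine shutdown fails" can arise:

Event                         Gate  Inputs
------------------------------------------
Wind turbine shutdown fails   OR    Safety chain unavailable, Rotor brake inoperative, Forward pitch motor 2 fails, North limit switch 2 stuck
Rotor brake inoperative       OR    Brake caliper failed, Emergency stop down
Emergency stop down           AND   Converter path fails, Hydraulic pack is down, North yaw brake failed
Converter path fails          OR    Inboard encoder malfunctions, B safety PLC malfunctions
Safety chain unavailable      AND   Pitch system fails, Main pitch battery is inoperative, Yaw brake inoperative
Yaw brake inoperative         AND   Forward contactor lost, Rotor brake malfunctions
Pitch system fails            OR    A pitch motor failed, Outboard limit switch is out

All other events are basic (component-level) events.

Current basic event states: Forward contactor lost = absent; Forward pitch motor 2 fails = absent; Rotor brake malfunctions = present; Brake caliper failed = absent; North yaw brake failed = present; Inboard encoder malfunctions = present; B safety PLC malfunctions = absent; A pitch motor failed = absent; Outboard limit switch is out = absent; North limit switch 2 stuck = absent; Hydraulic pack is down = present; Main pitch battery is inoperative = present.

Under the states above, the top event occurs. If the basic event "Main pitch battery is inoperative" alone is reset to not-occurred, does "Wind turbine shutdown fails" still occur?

Yes

Counterfactual: set "Main pitch battery is inoperative" to not occurred.
Pitch system fails [OR]: A pitch motor failed=not, Outboard limit switch is out=not → no input occurs → does not occur.
Yaw brake inoperative [AND]: Forward contactor lost=not, Rotor brake malfunctions=occurs → not all inputs occur → does not occur.
Safety chain unavailable [AND]: Pitch system fails=not, Main pitch battery is inoperative=not, Yaw brake inoperative=not → not all inputs occur → does not occur.
Converter path fails [OR]: Inboard encoder malfunctions=occurs, B safety PLC malfunctions=not → at least one input occurs → occurs.
Emergency stop down [AND]: Converter path fails=occurs, Hydraulic pack is down=occurs, North yaw brake failed=occurs → all inputs occur → occurs.
Rotor brake inoperative [OR]: Brake caliper failed=not, Emergency stop down=occurs → at least one input occurs → occurs.
Wind turbine shutdown fails [OR]: Safety chain unavailable=not, Rotor brake inoperative=occurs, Forward pitch motor 2 fails=not, North limit switch 2 stuck=not → at least one input occurs → occurs.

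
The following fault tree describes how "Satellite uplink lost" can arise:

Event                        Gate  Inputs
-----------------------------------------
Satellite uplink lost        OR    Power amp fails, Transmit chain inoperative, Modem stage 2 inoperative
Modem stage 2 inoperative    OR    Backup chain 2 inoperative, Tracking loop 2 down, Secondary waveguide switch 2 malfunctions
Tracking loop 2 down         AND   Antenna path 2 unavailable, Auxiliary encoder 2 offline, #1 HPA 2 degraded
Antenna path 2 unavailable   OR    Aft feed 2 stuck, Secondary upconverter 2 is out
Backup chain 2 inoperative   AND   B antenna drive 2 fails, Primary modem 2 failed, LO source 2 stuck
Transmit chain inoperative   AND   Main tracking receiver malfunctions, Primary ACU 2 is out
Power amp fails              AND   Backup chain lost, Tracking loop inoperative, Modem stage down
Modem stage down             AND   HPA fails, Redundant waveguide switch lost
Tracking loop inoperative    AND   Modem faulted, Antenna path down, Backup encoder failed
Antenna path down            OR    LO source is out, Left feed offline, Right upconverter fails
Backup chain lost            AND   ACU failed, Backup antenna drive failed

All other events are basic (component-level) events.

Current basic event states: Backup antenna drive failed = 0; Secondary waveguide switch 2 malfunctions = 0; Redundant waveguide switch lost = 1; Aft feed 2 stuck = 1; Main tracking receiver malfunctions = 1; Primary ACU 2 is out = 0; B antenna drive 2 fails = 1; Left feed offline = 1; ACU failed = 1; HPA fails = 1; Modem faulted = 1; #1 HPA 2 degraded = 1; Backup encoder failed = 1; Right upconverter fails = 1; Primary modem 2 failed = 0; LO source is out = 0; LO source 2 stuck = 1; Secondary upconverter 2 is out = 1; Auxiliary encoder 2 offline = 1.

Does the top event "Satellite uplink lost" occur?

Yes

Backup chain lost [AND]: ACU failed=occurs, Backup antenna drive failed=not → not all inputs occur → does not occur.
Antenna path down [OR]: LO source is out=not, Left feed offline=occurs, Right upconverter fails=occurs → at least one input occurs → occurs.
Tracking loop inoperative [AND]: Modem faulted=occurs, Antenna path down=occurs, Backup encoder failed=occurs → all inputs occur → occurs.
Modem stage down [AND]: HPA fails=occurs, Redundant waveguide switch lost=occurs → all inputs occur → occurs.
Power amp fails [AND]: Backup chain lost=not, Tracking loop inoperative=occurs, Modem stage down=occurs → not all inputs occur → does not occur.
Transmit chain inoperative [AND]: Main tracking receiver malfunctions=occurs, Primary ACU 2 is out=not → not all inputs occur → does not occur.
Backup chain 2 inoperative [AND]: B antenna drive 2 fails=occurs, Primary modem 2 failed=not, LO source 2 stuck=occurs → not all inputs occur → does not occur.
Antenna path 2 unavailable [OR]: Aft feed 2 stuck=occurs, Secondary upconverter 2 is out=occurs → at least one input occurs → occurs.
Tracking loop 2 down [AND]: Antenna path 2 unavailable=occurs, Auxiliary encoder 2 offline=occurs, #1 HPA 2 degraded=occurs → all inputs occur → occurs.
Modem stage 2 inoperative [OR]: Backup chain 2 inoperative=not, Tracking loop 2 down=occurs, Secondary waveguide switch 2 malfunctions=not → at least one input occurs → occurs.
Satellite uplink lost [OR]: Power amp fails=not, Transmit chain inoperative=not, Modem stage 2 inoperative=occurs → at least one input occurs → occurs.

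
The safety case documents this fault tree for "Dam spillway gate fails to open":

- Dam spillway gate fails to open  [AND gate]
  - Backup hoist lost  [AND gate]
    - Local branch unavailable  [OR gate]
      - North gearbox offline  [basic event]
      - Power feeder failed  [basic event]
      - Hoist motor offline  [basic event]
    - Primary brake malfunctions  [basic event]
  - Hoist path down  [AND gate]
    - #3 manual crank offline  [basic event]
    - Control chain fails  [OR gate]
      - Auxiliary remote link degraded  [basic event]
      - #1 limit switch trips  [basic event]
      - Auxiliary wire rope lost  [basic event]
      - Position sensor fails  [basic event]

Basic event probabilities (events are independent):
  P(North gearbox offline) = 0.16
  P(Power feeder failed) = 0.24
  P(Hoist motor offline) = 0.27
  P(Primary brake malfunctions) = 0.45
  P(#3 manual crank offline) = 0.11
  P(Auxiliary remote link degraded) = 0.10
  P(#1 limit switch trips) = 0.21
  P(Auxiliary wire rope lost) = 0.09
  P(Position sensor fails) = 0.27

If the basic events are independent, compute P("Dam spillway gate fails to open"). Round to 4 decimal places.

P(Local branch unavailable) [OR] = 1 − (1−0.16) × (1−0.24) × (1−0.27) = 0.533968
P(Backup hoist lost) [AND] = 0.533968 × 0.45 = 0.240286
P(Control chain fails) [OR] = 1 − (1−0.10) × (1−0.21) × (1−0.09) × (1−0.27) = 0.527683
P(Hoist path down) [AND] = 0.11 × 0.527683 = 0.058045
P(Dam spillway gate fails to open) [AND] = 0.240286 × 0.058045 = 0.013947
Rounded to 4 decimal places: P(Dam spillway gate fails to open) ≈ 0.0139.

0.0139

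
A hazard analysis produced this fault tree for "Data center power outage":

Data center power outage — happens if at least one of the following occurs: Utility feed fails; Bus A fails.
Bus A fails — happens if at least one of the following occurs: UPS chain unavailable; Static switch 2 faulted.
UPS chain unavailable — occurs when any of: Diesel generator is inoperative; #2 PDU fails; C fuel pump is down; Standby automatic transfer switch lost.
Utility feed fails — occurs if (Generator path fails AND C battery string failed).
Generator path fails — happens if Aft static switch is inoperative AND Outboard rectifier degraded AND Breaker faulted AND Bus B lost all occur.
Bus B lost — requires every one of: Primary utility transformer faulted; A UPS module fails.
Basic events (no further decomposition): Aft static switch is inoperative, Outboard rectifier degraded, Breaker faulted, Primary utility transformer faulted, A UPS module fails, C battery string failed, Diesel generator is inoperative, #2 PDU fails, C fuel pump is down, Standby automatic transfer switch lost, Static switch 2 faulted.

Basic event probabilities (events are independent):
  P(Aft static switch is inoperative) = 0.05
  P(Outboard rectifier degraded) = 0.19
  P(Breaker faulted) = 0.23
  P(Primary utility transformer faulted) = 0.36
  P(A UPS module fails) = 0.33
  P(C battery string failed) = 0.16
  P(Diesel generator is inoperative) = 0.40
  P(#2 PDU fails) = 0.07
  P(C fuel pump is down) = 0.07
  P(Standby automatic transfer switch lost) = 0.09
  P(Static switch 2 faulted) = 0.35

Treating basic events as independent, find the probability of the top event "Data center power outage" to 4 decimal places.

P(Bus B lost) [AND] = 0.36 × 0.33 = 0.118800
P(Generator path fails) [AND] = 0.05 × 0.19 × 0.23 × 0.118800 = 0.000260
P(Utility feed fails) [AND] = 0.000260 × 0.16 = 0.000042
P(UPS chain unavailable) [OR] = 1 − (1−0.40) × (1−0.07) × (1−0.07) × (1−0.09) = 0.527765
P(Bus A fails) [OR] = 1 − (1−0.527765) × (1−0.35) = 0.693047
P(Data center power outage) [OR] = 1 − (1−0.000042) × (1−0.693047) = 0.693060
Rounded to 4 decimal places: P(Data center power outage) ≈ 0.6931.

0.6931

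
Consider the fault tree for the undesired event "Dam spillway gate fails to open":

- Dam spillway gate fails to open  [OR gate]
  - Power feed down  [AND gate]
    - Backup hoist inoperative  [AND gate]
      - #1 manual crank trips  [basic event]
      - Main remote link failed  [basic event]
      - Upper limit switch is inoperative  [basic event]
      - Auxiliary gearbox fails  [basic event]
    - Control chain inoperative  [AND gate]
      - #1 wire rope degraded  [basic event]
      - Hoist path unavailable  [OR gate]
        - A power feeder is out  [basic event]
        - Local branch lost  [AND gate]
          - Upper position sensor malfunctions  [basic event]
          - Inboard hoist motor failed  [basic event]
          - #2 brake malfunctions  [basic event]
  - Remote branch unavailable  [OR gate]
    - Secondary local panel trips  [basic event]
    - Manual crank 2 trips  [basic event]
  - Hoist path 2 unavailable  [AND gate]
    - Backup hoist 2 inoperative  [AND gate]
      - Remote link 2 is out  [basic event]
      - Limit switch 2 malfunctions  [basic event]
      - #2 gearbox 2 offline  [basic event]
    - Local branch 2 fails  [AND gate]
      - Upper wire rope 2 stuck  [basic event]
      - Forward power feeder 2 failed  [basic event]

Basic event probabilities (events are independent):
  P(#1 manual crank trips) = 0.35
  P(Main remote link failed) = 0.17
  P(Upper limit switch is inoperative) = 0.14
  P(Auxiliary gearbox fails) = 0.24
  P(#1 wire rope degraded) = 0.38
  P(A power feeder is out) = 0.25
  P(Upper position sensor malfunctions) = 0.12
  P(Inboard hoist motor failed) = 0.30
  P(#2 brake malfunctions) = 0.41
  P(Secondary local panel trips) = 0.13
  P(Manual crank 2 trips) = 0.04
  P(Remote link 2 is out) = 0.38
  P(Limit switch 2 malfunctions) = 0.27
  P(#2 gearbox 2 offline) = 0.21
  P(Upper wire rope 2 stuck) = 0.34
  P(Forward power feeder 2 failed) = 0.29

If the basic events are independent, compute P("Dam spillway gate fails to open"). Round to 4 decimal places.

P(Backup hoist inoperative) [AND] = 0.35 × 0.17 × 0.14 × 0.24 = 0.001999
P(Local branch lost) [AND] = 0.12 × 0.30 × 0.41 = 0.014760
P(Hoist path unavailable) [OR] = 1 − (1−0.25) × (1−0.014760) = 0.261070
P(Control chain inoperative) [AND] = 0.38 × 0.261070 = 0.099207
P(Power feed down) [AND] = 0.001999 × 0.099207 = 0.000198
P(Remote branch unavailable) [OR] = 1 − (1−0.13) × (1−0.04) = 0.164800
P(Backup hoist 2 inoperative) [AND] = 0.38 × 0.27 × 0.21 = 0.021546
P(Local branch 2 fails) [AND] = 0.34 × 0.29 = 0.098600
P(Hoist path 2 unavailable) [AND] = 0.021546 × 0.098600 = 0.002124
P(Dam spillway gate fails to open) [OR] = 1 − (1−0.000198) × (1−0.164800) × (1−0.002124) = 0.166739
Rounded to 4 decimal places: P(Dam spillway gate fails to open) ≈ 0.1667.

0.1667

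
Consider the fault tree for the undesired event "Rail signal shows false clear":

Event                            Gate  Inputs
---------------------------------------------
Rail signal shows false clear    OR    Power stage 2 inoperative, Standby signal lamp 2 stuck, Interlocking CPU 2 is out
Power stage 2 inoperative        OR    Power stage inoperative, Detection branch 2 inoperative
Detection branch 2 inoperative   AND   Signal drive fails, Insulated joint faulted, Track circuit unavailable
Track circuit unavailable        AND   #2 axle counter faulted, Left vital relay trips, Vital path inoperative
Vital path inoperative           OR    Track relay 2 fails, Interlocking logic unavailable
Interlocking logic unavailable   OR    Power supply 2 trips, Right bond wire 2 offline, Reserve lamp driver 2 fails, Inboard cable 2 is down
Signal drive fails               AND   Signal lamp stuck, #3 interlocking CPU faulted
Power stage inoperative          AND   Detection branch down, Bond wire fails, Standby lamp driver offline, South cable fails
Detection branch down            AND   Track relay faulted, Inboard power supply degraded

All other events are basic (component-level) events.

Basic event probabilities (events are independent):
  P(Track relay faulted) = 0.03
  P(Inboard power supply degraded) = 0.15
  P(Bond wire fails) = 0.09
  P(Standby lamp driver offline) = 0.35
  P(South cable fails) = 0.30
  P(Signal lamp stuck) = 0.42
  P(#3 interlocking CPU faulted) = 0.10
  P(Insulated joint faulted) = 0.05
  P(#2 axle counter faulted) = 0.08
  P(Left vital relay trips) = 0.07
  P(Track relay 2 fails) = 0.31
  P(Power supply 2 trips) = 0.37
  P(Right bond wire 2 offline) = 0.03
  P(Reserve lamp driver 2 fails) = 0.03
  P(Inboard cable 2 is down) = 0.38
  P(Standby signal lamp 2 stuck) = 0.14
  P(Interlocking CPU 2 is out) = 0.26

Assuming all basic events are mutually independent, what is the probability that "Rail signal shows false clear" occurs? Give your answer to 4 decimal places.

P(Detection branch down) [AND] = 0.03 × 0.15 = 0.004500
P(Power stage inoperative) [AND] = 0.004500 × 0.09 × 0.35 × 0.30 = 0.000043
P(Signal drive fails) [AND] = 0.42 × 0.10 = 0.042000
P(Interlocking logic unavailable) [OR] = 1 − (1−0.37) × (1−0.03) × (1−0.03) × (1−0.38) = 0.632484
P(Vital path inoperative) [OR] = 1 − (1−0.31) × (1−0.632484) = 0.746414
P(Track circuit unavailable) [AND] = 0.08 × 0.07 × 0.746414 = 0.004180
P(Detection branch 2 inoperative) [AND] = 0.042000 × 0.05 × 0.004180 = 0.000009
P(Power stage 2 inoperative) [OR] = 1 − (1−0.000043) × (1−0.000009) = 0.000052
P(Rail signal shows false clear) [OR] = 1 − (1−0.000052) × (1−0.14) × (1−0.26) = 0.363633
Rounded to 4 decimal places: P(Rail signal shows false clear) ≈ 0.3636.

0.3636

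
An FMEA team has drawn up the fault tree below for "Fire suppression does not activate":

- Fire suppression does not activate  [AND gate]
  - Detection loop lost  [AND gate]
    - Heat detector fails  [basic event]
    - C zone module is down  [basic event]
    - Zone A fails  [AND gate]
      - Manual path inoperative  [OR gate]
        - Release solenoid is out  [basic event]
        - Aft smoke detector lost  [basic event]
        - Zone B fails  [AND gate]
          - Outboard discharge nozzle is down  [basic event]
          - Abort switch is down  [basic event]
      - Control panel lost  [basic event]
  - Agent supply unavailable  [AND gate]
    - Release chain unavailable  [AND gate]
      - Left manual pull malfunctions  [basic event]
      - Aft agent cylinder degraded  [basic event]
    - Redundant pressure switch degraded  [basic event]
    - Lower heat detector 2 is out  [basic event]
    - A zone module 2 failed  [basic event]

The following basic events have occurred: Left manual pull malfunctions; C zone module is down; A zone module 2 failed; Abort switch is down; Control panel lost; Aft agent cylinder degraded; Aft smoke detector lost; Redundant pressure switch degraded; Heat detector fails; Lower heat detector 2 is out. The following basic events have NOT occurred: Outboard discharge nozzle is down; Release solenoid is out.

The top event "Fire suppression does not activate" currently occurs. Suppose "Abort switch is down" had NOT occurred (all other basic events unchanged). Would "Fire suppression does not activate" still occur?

Counterfactual: set "Abort switch is down" to not occurred.
Zone B fails [AND]: Outboard discharge nozzle is down=not, Abort switch is down=not → not all inputs occur → does not occur.
Manual path inoperative [OR]: Release solenoid is out=not, Aft smoke detector lost=occurs, Zone B fails=not → at least one input occurs → occurs.
Zone A fails [AND]: Manual path inoperative=occurs, Control panel lost=occurs → all inputs occur → occurs.
Detection loop lost [AND]: Heat detector fails=occurs, C zone module is down=occurs, Zone A fails=occurs → all inputs occur → occurs.
Release chain unavailable [AND]: Left manual pull malfunctions=occurs, Aft agent cylinder degraded=occurs → all inputs occur → occurs.
Agent supply unavailable [AND]: Release chain unavailable=occurs, Redundant pressure switch degraded=occurs, Lower heat detector 2 is out=occurs, A zone module 2 failed=occurs → all inputs occur → occurs.
Fire suppression does not activate [AND]: Detection loop lost=occurs, Agent supply unavailable=occurs → all inputs occur → occurs.

Yes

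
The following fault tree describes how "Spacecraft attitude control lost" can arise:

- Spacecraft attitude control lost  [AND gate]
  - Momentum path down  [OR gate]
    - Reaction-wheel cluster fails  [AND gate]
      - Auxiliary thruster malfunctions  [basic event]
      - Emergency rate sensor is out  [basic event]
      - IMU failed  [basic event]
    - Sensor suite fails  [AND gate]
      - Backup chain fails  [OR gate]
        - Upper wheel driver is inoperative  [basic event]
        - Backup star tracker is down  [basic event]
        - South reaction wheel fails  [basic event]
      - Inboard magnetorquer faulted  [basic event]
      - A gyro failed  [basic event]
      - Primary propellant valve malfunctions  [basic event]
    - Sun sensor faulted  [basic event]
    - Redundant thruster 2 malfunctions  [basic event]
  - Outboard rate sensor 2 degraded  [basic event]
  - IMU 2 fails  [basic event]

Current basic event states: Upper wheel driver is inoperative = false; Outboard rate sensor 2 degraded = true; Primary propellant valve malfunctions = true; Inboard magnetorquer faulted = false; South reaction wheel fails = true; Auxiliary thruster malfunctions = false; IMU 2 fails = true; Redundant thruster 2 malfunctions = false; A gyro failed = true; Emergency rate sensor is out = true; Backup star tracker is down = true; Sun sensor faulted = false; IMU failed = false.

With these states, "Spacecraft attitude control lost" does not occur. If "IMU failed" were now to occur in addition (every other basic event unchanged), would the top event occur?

Counterfactual: set "IMU failed" to occurred.
Reaction-wheel cluster fails [AND]: Auxiliary thruster malfunctions=not, Emergency rate sensor is out=occurs, IMU failed=occurs → not all inputs occur → does not occur.
Backup chain fails [OR]: Upper wheel driver is inoperative=not, Backup star tracker is down=occurs, South reaction wheel fails=occurs → at least one input occurs → occurs.
Sensor suite fails [AND]: Backup chain fails=occurs, Inboard magnetorquer faulted=not, A gyro failed=occurs, Primary propellant valve malfunctions=occurs → not all inputs occur → does not occur.
Momentum path down [OR]: Reaction-wheel cluster fails=not, Sensor suite fails=not, Sun sensor faulted=not, Redundant thruster 2 malfunctions=not → no input occurs → does not occur.
Spacecraft attitude control lost [AND]: Momentum path down=not, Outboard rate sensor 2 degraded=occurs, IMU 2 fails=occurs → not all inputs occur → does not occur.

No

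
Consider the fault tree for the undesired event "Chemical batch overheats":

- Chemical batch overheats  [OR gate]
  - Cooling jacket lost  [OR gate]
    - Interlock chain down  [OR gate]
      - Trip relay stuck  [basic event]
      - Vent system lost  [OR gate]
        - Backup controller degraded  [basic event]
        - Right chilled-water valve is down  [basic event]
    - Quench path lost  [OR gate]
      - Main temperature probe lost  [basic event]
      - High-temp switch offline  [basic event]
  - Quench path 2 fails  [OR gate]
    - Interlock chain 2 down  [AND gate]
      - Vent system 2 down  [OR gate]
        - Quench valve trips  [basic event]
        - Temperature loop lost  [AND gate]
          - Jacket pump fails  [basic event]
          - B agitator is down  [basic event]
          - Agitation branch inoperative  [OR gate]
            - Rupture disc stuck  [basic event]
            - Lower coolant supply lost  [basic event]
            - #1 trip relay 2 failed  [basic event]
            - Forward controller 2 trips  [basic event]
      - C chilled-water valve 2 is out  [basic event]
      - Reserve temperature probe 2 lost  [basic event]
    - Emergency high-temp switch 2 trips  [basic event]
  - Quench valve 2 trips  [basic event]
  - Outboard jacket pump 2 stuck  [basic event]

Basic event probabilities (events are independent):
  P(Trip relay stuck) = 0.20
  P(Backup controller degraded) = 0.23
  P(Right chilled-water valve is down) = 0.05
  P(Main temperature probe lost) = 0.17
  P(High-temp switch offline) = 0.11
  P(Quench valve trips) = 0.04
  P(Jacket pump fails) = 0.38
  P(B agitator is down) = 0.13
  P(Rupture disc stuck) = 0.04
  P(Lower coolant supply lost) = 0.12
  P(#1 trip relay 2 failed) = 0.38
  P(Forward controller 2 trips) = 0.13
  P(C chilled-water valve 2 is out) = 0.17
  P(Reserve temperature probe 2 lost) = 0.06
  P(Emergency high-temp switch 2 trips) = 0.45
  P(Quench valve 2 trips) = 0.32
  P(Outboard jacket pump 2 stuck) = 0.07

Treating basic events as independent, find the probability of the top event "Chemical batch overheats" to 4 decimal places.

P(Vent system lost) [OR] = 1 − (1−0.23) × (1−0.05) = 0.268500
P(Interlock chain down) [OR] = 1 − (1−0.20) × (1−0.268500) = 0.414800
P(Quench path lost) [OR] = 1 − (1−0.17) × (1−0.11) = 0.261300
P(Cooling jacket lost) [OR] = 1 − (1−0.414800) × (1−0.261300) = 0.567713
P(Agitation branch inoperative) [OR] = 1 − (1−0.04) × (1−0.12) × (1−0.38) × (1−0.13) = 0.544315
P(Temperature loop lost) [AND] = 0.38 × 0.13 × 0.544315 = 0.026889
P(Vent system 2 down) [OR] = 1 − (1−0.04) × (1−0.026889) = 0.065813
P(Interlock chain 2 down) [AND] = 0.065813 × 0.17 × 0.06 = 0.000671
P(Quench path 2 fails) [OR] = 1 − (1−0.000671) × (1−0.45) = 0.450369
P(Chemical batch overheats) [OR] = 1 − (1−0.567713) × (1−0.450369) × (1−0.32) × (1−0.07) = 0.849743
Rounded to 4 decimal places: P(Chemical batch overheats) ≈ 0.8497.

0.8497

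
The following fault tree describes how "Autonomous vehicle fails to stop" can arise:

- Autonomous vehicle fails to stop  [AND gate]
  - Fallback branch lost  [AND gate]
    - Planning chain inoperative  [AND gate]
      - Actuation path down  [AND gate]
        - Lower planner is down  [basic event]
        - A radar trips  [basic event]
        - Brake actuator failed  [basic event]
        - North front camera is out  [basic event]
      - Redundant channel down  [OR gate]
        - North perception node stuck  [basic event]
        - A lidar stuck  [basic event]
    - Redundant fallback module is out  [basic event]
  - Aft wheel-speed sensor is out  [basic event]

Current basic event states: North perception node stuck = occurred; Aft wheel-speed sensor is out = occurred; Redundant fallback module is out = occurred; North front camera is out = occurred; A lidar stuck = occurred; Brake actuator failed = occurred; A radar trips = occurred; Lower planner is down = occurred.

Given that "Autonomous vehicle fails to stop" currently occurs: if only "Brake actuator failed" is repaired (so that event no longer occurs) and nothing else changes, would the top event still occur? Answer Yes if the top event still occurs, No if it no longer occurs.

No

Counterfactual: set "Brake actuator failed" to not occurred.
Actuation path down [AND]: Lower planner is down=occurs, A radar trips=occurs, Brake actuator failed=not, North front camera is out=occurs → not all inputs occur → does not occur.
Redundant channel down [OR]: North perception node stuck=occurs, A lidar stuck=occurs → at least one input occurs → occurs.
Planning chain inoperative [AND]: Actuation path down=not, Redundant channel down=occurs → not all inputs occur → does not occur.
Fallback branch lost [AND]: Planning chain inoperative=not, Redundant fallback module is out=occurs → not all inputs occur → does not occur.
Autonomous vehicle fails to stop [AND]: Fallback branch lost=not, Aft wheel-speed sensor is out=occurs → not all inputs occur → does not occur.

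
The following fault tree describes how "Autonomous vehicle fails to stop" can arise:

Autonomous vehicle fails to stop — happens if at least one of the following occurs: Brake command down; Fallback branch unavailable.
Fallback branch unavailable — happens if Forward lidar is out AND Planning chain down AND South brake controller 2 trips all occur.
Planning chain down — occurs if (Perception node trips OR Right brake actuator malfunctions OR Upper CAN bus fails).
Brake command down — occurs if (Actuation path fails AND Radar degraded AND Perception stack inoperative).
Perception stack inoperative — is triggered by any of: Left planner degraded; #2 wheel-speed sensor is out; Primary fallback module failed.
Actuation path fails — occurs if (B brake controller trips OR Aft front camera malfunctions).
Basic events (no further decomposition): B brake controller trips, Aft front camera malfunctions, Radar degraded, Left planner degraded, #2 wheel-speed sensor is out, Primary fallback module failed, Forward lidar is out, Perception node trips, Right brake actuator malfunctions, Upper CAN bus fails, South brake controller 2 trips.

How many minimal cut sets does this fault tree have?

Actuation path fails [OR]: union of children's cut sets → 2 cut set(s).
Perception stack inoperative [OR]: union of children's cut sets → 3 cut set(s).
Brake command down [AND]: one cut set from each child combined → 2 × 1 × 3 = 6 cut set(s).
Planning chain down [OR]: union of children's cut sets → 3 cut set(s).
Fallback branch unavailable [AND]: one cut set from each child combined → 1 × 3 × 1 = 3 cut set(s).
Autonomous vehicle fails to stop [OR]: union of children's cut sets → 9 cut set(s).
Minimal cut sets: {B brake controller trips, Left planner degraded, Radar degraded}; {#2 wheel-speed sensor is out, B brake controller trips, Radar degraded}; {B brake controller trips, Primary fallback module failed, Radar degraded}; {Aft front camera malfunctions, Left planner degraded, Radar degraded}; {#2 wheel-speed sensor is out, Aft front camera malfunctions, Radar degraded}; {Aft front camera malfunctions, Primary fallback module failed, Radar degraded}; {Forward lidar is out, Perception node trips, South brake controller 2 trips}; {Forward lidar is out, Right brake actuator malfunctions, South brake controller 2 trips}; {Forward lidar is out, South brake controller 2 trips, Upper CAN bus fails}.

9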